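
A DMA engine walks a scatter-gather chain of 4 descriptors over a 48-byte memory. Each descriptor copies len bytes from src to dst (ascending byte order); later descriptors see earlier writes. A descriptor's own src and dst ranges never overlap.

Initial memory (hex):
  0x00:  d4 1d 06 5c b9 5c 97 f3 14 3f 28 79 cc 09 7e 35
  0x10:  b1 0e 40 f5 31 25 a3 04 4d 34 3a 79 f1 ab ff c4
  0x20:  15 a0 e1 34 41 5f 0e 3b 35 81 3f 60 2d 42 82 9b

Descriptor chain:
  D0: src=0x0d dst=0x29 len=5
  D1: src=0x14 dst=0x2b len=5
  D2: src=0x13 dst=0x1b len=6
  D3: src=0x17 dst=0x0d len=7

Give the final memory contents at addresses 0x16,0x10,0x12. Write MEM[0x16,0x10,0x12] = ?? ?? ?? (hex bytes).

MEM[0x16,0x10,0x12] = a3 3a 31

  after D0: wrote 5B at 0x29 = 097e35b10e
  after D1: wrote 5B at 0x2b = 3125a3044d
  after D2: wrote 6B at 0x1b = f53125a3044d
  after D3: wrote 7B at 0x0d = 044d343af53125
query mem[0x16]=0xa3, mem[0x10]=0x3a, mem[0x12]=0x31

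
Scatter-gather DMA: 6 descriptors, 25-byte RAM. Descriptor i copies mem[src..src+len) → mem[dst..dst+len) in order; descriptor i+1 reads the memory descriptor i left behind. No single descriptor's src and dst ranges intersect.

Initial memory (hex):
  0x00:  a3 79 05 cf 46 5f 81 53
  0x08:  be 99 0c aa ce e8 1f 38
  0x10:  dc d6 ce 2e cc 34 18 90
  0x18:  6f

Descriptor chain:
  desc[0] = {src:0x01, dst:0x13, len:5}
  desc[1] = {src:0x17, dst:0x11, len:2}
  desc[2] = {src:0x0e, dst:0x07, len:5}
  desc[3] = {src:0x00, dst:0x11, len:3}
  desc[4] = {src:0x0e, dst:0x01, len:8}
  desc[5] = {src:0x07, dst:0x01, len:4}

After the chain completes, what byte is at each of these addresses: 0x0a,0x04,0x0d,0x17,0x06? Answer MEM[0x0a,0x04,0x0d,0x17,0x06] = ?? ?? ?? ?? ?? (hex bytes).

D0: mem[0x13..0x17] <- [79 05 cf 46 5f]
D1: mem[0x11..0x12] <- [5f 6f]
D2: mem[0x07..0x0b] <- [1f 38 dc 5f 6f]
D3: mem[0x11..0x13] <- [a3 79 05]
D4: mem[0x01..0x08] <- [1f 38 dc a3 79 05 05 cf]
D5: mem[0x01..0x04] <- [05 cf dc 5f]
query mem[0x0a]=0x5f, mem[0x04]=0x5f, mem[0x0d]=0xe8, mem[0x17]=0x5f, mem[0x06]=0x05

MEM[0x0a,0x04,0x0d,0x17,0x06] = 5f 5f e8 5f 05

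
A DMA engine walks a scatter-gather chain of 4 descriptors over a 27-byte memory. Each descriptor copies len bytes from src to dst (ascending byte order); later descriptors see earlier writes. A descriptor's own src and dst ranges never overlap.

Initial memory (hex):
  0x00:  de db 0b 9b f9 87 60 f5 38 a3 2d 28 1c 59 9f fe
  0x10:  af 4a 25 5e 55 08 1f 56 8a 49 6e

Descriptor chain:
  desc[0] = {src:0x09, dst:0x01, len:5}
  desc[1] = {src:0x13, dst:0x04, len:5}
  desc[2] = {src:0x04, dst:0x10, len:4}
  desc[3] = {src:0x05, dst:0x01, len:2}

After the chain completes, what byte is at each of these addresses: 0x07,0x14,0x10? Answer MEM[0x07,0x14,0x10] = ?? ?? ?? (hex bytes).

MEM[0x07,0x14,0x10] = 1f 55 5e

  after D0: wrote 5B at 0x01 = a32d281c59
  after D1: wrote 5B at 0x04 = 5e55081f56
  after D2: wrote 4B at 0x10 = 5e55081f
  after D3: wrote 2B at 0x01 = 5508
query mem[0x07]=0x1f, mem[0x14]=0x55, mem[0x10]=0x5e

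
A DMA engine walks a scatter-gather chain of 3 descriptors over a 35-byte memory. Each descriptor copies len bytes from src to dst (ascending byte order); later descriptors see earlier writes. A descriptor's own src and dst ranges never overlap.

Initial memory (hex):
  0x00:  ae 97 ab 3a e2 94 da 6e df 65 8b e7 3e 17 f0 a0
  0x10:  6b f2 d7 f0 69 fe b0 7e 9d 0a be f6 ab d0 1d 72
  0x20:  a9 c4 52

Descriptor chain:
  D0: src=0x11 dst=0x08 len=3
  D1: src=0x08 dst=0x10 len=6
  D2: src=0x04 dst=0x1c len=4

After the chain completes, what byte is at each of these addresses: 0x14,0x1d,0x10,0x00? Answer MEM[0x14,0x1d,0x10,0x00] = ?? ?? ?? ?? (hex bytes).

#0 dst[0x08+3] := {0xf2,0xd7,0xf0}
#1 dst[0x10+6] := {0xf2,0xd7,0xf0,0xe7,0x3e,0x17}
#2 dst[0x1c+4] := {0xe2,0x94,0xda,0x6e}
query mem[0x14]=0x3e, mem[0x1d]=0x94, mem[0x10]=0xf2, mem[0x00]=0xae

MEM[0x14,0x1d,0x10,0x00] = 3e 94 f2 ae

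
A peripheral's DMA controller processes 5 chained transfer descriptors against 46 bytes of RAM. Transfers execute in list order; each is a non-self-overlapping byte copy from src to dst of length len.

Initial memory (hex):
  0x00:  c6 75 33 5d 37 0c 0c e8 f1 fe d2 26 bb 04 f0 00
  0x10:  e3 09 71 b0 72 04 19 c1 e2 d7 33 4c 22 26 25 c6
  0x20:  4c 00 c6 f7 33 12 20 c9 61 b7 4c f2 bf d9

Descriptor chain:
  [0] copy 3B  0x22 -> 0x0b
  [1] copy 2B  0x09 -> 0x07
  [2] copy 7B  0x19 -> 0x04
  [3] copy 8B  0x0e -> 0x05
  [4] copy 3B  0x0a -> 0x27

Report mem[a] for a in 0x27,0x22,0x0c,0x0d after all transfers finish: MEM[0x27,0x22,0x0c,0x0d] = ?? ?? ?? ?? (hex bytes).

#0 dst[0x0b+3] := {0xc6,0xf7,0x33}
#1 dst[0x07+2] := {0xfe,0xd2}
#2 dst[0x04+7] := {0xd7,0x33,0x4c,0x22,0x26,0x25,0xc6}
#3 dst[0x05+8] := {0xf0,0x00,0xe3,0x09,0x71,0xb0,0x72,0x04}
#4 dst[0x27+3] := {0xb0,0x72,0x04}
query mem[0x27]=0xb0, mem[0x22]=0xc6, mem[0x0c]=0x04, mem[0x0d]=0x33

MEM[0x27,0x22,0x0c,0x0d] = b0 c6 04 33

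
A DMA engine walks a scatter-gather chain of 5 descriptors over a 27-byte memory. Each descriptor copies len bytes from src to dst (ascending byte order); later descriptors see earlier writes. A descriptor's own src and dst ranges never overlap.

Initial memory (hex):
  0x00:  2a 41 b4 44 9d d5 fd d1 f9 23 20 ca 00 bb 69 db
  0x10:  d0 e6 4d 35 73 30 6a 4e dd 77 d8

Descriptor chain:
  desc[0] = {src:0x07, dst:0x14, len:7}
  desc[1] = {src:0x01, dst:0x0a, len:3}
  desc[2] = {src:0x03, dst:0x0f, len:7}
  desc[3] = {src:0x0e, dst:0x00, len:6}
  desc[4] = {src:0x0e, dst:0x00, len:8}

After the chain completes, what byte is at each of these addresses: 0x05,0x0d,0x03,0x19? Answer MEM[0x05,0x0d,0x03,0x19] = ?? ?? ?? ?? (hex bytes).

MEM[0x05,0x0d,0x03,0x19] = d1 bb d5 00

[0] 0x07->0x14 len=7 : d1 f9 23 20 ca 00 bb
[1] 0x01->0x0a len=3 : 41 b4 44
[2] 0x03->0x0f len=7 : 44 9d d5 fd d1 f9 23
[3] 0x0e->0x00 len=6 : 69 44 9d d5 fd d1
[4] 0x0e->0x00 len=8 : 69 44 9d d5 fd d1 f9 23
query mem[0x05]=0xd1, mem[0x0d]=0xbb, mem[0x03]=0xd5, mem[0x19]=0x00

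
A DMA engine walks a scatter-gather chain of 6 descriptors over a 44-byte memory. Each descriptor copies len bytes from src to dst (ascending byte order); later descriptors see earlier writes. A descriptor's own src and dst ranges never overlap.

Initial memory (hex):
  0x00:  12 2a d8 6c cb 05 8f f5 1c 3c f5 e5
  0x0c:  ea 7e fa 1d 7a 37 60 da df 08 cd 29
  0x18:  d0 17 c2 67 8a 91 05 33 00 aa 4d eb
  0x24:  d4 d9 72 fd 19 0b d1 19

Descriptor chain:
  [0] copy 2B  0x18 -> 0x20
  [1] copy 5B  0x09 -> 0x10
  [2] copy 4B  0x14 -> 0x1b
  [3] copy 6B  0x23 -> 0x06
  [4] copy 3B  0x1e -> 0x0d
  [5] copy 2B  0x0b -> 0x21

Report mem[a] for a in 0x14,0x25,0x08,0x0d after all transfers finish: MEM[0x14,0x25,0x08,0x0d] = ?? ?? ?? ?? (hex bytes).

  after D0: wrote 2B at 0x20 = d017
  after D1: wrote 5B at 0x10 = 3cf5e5ea7e
  after D2: wrote 4B at 0x1b = 7e08cd29
  after D3: wrote 6B at 0x06 = ebd4d972fd19
  after D4: wrote 3B at 0x0d = 2933d0
  after D5: wrote 2B at 0x21 = 19ea
query mem[0x14]=0x7e, mem[0x25]=0xd9, mem[0x08]=0xd9, mem[0x0d]=0x29

MEM[0x14,0x25,0x08,0x0d] = 7e d9 d9 29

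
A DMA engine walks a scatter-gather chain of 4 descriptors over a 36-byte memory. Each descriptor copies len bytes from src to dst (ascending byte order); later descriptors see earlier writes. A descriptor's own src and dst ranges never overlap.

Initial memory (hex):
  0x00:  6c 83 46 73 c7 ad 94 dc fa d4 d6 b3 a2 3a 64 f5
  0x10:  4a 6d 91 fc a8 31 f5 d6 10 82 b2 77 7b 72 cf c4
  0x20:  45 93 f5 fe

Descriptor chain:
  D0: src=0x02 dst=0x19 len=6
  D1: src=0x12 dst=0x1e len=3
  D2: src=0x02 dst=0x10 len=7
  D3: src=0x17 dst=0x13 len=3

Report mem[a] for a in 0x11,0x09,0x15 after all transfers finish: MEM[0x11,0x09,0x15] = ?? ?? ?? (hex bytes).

#0 dst[0x19+6] := {0x46,0x73,0xc7,0xad,0x94,0xdc}
#1 dst[0x1e+3] := {0x91,0xfc,0xa8}
#2 dst[0x10+7] := {0x46,0x73,0xc7,0xad,0x94,0xdc,0xfa}
#3 dst[0x13+3] := {0xd6,0x10,0x46}
query mem[0x11]=0x73, mem[0x09]=0xd4, mem[0x15]=0x46

MEM[0x11,0x09,0x15] = 73 d4 46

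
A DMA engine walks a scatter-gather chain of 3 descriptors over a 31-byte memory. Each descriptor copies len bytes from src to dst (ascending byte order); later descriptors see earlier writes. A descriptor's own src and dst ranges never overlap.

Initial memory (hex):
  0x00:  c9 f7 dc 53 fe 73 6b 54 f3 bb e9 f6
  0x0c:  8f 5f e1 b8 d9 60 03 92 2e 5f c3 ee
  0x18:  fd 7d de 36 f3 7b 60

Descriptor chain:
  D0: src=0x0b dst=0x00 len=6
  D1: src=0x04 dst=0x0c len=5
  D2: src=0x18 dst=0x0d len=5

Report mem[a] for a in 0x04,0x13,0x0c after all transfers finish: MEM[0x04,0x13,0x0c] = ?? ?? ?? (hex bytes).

MEM[0x04,0x13,0x0c] = b8 92 b8

  after D0: wrote 6B at 0x00 = f68f5fe1b8d9
  after D1: wrote 5B at 0x0c = b8d96b54f3
  after D2: wrote 5B at 0x0d = fd7dde36f3
query mem[0x04]=0xb8, mem[0x13]=0x92, mem[0x0c]=0xb8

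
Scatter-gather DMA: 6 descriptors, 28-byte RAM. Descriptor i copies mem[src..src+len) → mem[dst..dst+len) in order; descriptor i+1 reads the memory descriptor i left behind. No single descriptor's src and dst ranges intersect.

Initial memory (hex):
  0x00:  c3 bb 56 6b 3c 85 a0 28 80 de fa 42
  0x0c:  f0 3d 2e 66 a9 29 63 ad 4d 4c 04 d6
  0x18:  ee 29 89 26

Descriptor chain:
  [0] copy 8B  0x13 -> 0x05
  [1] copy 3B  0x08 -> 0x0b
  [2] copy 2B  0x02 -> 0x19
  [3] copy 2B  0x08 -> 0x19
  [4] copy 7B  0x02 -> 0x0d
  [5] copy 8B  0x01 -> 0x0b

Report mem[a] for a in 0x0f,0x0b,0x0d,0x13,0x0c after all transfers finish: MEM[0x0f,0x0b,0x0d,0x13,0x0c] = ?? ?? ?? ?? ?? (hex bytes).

MEM[0x0f,0x0b,0x0d,0x13,0x0c] = ad bb 6b 04 56

  after D0: wrote 8B at 0x05 = ad4d4c04d6ee2989
  after D1: wrote 3B at 0x0b = 04d6ee
  after D2: wrote 2B at 0x19 = 566b
  after D3: wrote 2B at 0x19 = 04d6
  after D4: wrote 7B at 0x0d = 566b3cad4d4c04
  after D5: wrote 8B at 0x0b = bb566b3cad4d4c04
query mem[0x0f]=0xad, mem[0x0b]=0xbb, mem[0x0d]=0x6b, mem[0x13]=0x04, mem[0x0c]=0x56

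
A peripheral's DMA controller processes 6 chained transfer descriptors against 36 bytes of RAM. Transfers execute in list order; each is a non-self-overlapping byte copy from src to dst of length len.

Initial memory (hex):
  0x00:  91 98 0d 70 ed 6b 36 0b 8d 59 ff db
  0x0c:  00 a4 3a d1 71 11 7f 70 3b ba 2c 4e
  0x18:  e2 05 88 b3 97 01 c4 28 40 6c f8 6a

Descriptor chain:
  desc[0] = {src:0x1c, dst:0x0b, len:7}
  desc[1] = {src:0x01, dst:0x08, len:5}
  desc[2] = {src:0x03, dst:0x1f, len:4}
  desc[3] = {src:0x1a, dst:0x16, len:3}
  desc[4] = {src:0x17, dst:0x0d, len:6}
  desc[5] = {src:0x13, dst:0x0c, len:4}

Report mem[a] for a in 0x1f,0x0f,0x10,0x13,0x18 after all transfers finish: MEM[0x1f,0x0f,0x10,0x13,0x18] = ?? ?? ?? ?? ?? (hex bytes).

MEM[0x1f,0x0f,0x10,0x13,0x18] = 70 88 88 70 97

D0: mem[0x0b..0x11] <- [97 01 c4 28 40 6c f8]
D1: mem[0x08..0x0c] <- [98 0d 70 ed 6b]
D2: mem[0x1f..0x22] <- [70 ed 6b 36]
D3: mem[0x16..0x18] <- [88 b3 97]
D4: mem[0x0d..0x12] <- [b3 97 05 88 b3 97]
D5: mem[0x0c..0x0f] <- [70 3b ba 88]
query mem[0x1f]=0x70, mem[0x0f]=0x88, mem[0x10]=0x88, mem[0x13]=0x70, mem[0x18]=0x97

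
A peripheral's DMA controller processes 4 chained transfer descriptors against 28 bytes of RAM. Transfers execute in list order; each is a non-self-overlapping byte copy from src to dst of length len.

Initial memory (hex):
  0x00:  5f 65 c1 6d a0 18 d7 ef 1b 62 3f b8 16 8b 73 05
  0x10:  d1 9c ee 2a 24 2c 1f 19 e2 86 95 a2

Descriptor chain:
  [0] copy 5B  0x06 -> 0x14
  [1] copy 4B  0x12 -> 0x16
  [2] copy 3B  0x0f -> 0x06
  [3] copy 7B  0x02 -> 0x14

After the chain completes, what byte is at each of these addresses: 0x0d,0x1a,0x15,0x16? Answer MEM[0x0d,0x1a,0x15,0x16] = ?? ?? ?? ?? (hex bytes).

#0 dst[0x14+5] := {0xd7,0xef,0x1b,0x62,0x3f}
#1 dst[0x16+4] := {0xee,0x2a,0xd7,0xef}
#2 dst[0x06+3] := {0x05,0xd1,0x9c}
#3 dst[0x14+7] := {0xc1,0x6d,0xa0,0x18,0x05,0xd1,0x9c}
query mem[0x0d]=0x8b, mem[0x1a]=0x9c, mem[0x15]=0x6d, mem[0x16]=0xa0

MEM[0x0d,0x1a,0x15,0x16] = 8b 9c 6d a0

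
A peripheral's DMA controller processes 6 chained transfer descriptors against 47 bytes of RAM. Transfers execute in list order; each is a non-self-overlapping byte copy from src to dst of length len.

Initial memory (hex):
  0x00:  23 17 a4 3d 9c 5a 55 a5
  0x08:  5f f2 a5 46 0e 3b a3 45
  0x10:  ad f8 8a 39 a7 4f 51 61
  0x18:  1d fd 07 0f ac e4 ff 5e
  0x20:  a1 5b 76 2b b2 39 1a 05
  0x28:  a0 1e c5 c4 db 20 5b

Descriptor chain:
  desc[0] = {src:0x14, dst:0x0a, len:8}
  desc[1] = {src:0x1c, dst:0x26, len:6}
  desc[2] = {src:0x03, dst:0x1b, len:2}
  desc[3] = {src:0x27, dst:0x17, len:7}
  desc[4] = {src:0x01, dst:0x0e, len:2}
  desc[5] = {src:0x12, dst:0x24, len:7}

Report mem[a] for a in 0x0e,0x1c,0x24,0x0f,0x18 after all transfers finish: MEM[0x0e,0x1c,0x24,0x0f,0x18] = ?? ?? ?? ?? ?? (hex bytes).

MEM[0x0e,0x1c,0x24,0x0f,0x18] = 17 db 8a a4 ff

  after D0: wrote 8B at 0x0a = a74f51611dfd070f
  after D1: wrote 6B at 0x26 = ace4ff5ea15b
  after D2: wrote 2B at 0x1b = 3d9c
  after D3: wrote 7B at 0x17 = e4ff5ea15bdb20
  after D4: wrote 2B at 0x0e = 17a4
  after D5: wrote 7B at 0x24 = 8a39a74f51e4ff
query mem[0x0e]=0x17, mem[0x1c]=0xdb, mem[0x24]=0x8a, mem[0x0f]=0xa4, mem[0x18]=0xff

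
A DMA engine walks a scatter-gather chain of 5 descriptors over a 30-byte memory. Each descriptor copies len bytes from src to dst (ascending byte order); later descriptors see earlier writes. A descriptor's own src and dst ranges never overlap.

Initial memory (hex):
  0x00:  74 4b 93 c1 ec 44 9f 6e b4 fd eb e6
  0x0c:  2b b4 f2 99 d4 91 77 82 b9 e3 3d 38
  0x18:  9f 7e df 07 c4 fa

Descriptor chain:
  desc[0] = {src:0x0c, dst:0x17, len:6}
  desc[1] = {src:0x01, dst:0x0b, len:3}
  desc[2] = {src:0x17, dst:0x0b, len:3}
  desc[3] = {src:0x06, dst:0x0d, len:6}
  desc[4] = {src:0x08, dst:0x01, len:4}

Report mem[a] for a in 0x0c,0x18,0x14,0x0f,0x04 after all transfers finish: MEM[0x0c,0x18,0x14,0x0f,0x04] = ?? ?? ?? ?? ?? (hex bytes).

#0 dst[0x17+6] := {0x2b,0xb4,0xf2,0x99,0xd4,0x91}
#1 dst[0x0b+3] := {0x4b,0x93,0xc1}
#2 dst[0x0b+3] := {0x2b,0xb4,0xf2}
#3 dst[0x0d+6] := {0x9f,0x6e,0xb4,0xfd,0xeb,0x2b}
#4 dst[0x01+4] := {0xb4,0xfd,0xeb,0x2b}
query mem[0x0c]=0xb4, mem[0x18]=0xb4, mem[0x14]=0xb9, mem[0x0f]=0xb4, mem[0x04]=0x2b

MEM[0x0c,0x18,0x14,0x0f,0x04] = b4 b4 b9 b4 2b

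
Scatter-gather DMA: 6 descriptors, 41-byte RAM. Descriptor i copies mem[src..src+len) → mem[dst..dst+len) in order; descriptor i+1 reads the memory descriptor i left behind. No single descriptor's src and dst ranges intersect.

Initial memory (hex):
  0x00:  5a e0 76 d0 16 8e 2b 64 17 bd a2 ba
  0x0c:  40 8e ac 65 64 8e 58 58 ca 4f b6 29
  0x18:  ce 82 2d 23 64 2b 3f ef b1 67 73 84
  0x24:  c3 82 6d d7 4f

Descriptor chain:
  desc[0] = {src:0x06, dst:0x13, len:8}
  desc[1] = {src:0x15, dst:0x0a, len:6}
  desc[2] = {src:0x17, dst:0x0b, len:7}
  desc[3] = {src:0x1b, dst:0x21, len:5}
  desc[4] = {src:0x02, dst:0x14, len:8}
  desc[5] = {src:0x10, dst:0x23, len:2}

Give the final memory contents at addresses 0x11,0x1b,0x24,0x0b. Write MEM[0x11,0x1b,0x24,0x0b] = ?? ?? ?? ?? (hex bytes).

MEM[0x11,0x1b,0x24,0x0b] = 2b bd 2b a2

  after D0: wrote 8B at 0x13 = 2b6417bda2ba408e
  after D1: wrote 6B at 0x0a = 17bda2ba408e
  after D2: wrote 7B at 0x0b = a2ba408e23642b
  after D3: wrote 5B at 0x21 = 23642b3fef
  after D4: wrote 8B at 0x14 = 76d0168e2b6417bd
  after D5: wrote 2B at 0x23 = 642b
query mem[0x11]=0x2b, mem[0x1b]=0xbd, mem[0x24]=0x2b, mem[0x0b]=0xa2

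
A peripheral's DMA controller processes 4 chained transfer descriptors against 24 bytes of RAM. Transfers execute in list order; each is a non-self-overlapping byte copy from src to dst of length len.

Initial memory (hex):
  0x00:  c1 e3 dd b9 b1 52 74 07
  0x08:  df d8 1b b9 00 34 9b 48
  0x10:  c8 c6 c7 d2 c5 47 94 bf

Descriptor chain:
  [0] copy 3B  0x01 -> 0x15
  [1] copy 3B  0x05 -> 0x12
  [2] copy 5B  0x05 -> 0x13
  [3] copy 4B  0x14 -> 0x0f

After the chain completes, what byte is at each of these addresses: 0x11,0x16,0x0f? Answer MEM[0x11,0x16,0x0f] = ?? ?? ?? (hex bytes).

MEM[0x11,0x16,0x0f] = df df 74

  after D0: wrote 3B at 0x15 = e3ddb9
  after D1: wrote 3B at 0x12 = 527407
  after D2: wrote 5B at 0x13 = 527407dfd8
  after D3: wrote 4B at 0x0f = 7407dfd8
query mem[0x11]=0xdf, mem[0x16]=0xdf, mem[0x0f]=0x74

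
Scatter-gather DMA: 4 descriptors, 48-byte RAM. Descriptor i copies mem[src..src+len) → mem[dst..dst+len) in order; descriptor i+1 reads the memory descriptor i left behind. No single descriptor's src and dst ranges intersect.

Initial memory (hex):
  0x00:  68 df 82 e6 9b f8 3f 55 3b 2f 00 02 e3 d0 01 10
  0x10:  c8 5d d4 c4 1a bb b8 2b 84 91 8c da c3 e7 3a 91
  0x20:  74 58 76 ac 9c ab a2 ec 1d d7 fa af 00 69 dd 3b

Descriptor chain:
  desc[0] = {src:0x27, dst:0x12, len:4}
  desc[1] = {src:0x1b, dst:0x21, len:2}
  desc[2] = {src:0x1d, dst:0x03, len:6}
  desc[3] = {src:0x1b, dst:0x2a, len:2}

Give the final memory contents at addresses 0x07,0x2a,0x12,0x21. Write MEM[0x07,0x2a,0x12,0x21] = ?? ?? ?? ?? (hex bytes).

MEM[0x07,0x2a,0x12,0x21] = da da ec da

#0 dst[0x12+4] := {0xec,0x1d,0xd7,0xfa}
#1 dst[0x21+2] := {0xda,0xc3}
#2 dst[0x03+6] := {0xe7,0x3a,0x91,0x74,0xda,0xc3}
#3 dst[0x2a+2] := {0xda,0xc3}
query mem[0x07]=0xda, mem[0x2a]=0xda, mem[0x12]=0xec, mem[0x21]=0xda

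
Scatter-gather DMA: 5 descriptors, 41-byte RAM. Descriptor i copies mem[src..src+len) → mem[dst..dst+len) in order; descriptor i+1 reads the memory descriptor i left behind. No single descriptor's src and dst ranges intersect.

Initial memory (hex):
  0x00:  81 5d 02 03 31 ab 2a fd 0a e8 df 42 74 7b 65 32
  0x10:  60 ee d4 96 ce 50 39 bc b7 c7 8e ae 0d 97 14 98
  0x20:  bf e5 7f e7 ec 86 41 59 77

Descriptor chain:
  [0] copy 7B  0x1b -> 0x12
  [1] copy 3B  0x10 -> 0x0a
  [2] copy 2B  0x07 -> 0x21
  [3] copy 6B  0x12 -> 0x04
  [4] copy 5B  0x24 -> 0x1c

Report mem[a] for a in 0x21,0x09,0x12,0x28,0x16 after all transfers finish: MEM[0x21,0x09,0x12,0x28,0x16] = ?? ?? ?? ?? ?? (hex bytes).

MEM[0x21,0x09,0x12,0x28,0x16] = fd bf ae 77 98

  after D0: wrote 7B at 0x12 = ae0d971498bfe5
  after D1: wrote 3B at 0x0a = 60eeae
  after D2: wrote 2B at 0x21 = fd0a
  after D3: wrote 6B at 0x04 = ae0d971498bf
  after D4: wrote 5B at 0x1c = ec86415977
query mem[0x21]=0xfd, mem[0x09]=0xbf, mem[0x12]=0xae, mem[0x28]=0x77, mem[0x16]=0x98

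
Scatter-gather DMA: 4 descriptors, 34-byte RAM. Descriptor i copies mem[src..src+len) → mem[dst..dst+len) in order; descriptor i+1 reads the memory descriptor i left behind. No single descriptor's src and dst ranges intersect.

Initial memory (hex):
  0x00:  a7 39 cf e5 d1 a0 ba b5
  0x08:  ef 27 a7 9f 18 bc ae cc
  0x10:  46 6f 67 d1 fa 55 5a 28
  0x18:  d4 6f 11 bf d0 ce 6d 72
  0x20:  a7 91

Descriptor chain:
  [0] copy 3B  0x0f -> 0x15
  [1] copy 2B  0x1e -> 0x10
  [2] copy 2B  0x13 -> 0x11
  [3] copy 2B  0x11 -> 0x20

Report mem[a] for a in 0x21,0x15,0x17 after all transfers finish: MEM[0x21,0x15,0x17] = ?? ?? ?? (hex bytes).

#0 dst[0x15+3] := {0xcc,0x46,0x6f}
#1 dst[0x10+2] := {0x6d,0x72}
#2 dst[0x11+2] := {0xd1,0xfa}
#3 dst[0x20+2] := {0xd1,0xfa}
query mem[0x21]=0xfa, mem[0x15]=0xcc, mem[0x17]=0x6f

MEM[0x21,0x15,0x17] = fa cc 6f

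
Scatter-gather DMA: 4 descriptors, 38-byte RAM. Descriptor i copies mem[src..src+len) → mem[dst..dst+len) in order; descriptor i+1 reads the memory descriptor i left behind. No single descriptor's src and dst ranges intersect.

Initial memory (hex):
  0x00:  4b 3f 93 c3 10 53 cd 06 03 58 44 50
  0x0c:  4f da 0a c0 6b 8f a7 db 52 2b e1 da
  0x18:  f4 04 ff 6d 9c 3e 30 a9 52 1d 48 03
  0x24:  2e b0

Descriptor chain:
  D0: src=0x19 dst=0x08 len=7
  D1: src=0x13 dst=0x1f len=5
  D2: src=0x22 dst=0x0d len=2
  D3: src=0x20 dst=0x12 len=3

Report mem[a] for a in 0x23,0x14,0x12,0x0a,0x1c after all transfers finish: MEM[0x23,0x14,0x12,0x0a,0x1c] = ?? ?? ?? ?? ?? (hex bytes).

MEM[0x23,0x14,0x12,0x0a,0x1c] = da e1 52 6d 9c

[0] 0x19->0x08 len=7 : 04 ff 6d 9c 3e 30 a9
[1] 0x13->0x1f len=5 : db 52 2b e1 da
[2] 0x22->0x0d len=2 : e1 da
[3] 0x20->0x12 len=3 : 52 2b e1
query mem[0x23]=0xda, mem[0x14]=0xe1, mem[0x12]=0x52, mem[0x0a]=0x6d, mem[0x1c]=0x9c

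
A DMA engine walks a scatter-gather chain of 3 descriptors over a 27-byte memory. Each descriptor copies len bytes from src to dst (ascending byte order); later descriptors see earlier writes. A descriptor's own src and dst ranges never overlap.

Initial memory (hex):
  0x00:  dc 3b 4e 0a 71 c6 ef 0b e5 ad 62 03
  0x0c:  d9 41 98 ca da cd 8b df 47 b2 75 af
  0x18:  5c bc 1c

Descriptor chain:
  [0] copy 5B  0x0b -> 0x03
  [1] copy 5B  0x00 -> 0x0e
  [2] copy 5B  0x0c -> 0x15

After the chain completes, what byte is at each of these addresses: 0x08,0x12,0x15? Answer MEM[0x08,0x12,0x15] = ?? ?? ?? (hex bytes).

D0: mem[0x03..0x07] <- [03 d9 41 98 ca]
D1: mem[0x0e..0x12] <- [dc 3b 4e 03 d9]
D2: mem[0x15..0x19] <- [d9 41 dc 3b 4e]
query mem[0x08]=0xe5, mem[0x12]=0xd9, mem[0x15]=0xd9

MEM[0x08,0x12,0x15] = e5 d9 d9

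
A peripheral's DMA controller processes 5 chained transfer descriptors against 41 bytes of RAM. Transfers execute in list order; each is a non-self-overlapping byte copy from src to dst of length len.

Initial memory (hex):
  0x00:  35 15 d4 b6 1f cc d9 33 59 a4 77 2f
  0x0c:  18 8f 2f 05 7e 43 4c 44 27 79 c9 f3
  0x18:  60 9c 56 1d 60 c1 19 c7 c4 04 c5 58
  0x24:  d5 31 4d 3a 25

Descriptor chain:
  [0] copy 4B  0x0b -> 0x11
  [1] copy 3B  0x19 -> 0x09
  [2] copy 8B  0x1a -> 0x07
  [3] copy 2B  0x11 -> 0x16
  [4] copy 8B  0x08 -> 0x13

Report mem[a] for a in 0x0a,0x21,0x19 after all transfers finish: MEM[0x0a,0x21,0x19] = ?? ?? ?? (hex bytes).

MEM[0x0a,0x21,0x19] = c1 04 04

#0 dst[0x11+4] := {0x2f,0x18,0x8f,0x2f}
#1 dst[0x09+3] := {0x9c,0x56,0x1d}
#2 dst[0x07+8] := {0x56,0x1d,0x60,0xc1,0x19,0xc7,0xc4,0x04}
#3 dst[0x16+2] := {0x2f,0x18}
#4 dst[0x13+8] := {0x1d,0x60,0xc1,0x19,0xc7,0xc4,0x04,0x05}
query mem[0x0a]=0xc1, mem[0x21]=0x04, mem[0x19]=0x04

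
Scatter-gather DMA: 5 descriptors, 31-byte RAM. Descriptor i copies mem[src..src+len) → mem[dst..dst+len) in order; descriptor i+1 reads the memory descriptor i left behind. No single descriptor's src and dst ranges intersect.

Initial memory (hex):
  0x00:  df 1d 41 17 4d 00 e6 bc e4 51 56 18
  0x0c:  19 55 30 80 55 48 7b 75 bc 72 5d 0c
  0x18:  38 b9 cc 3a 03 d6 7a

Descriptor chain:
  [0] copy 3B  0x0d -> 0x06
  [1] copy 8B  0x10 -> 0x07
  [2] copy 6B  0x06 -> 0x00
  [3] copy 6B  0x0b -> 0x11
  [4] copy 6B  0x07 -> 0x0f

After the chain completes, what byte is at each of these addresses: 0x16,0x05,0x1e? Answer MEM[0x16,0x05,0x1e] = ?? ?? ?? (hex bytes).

MEM[0x16,0x05,0x1e] = 55 bc 7a

  after D0: wrote 3B at 0x06 = 553080
  after D1: wrote 8B at 0x07 = 55487b75bc725d0c
  after D2: wrote 6B at 0x00 = 5555487b75bc
  after D3: wrote 6B at 0x11 = bc725d0c8055
  after D4: wrote 6B at 0x0f = 55487b75bc72
query mem[0x16]=0x55, mem[0x05]=0xbc, mem[0x1e]=0x7a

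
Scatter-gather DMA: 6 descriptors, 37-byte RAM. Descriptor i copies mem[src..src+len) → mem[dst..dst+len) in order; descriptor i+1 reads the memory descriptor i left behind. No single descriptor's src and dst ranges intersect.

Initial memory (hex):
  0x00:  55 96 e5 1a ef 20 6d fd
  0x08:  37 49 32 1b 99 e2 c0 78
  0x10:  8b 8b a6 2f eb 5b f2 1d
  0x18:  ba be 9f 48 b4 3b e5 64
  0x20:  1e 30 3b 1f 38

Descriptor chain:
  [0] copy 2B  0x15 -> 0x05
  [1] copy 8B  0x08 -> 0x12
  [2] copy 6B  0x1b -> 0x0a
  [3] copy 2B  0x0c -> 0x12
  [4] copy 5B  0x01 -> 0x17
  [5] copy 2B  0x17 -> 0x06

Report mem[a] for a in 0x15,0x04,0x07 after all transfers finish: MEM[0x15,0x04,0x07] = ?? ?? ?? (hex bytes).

MEM[0x15,0x04,0x07] = 1b ef e5

[0] 0x15->0x05 len=2 : 5b f2
[1] 0x08->0x12 len=8 : 37 49 32 1b 99 e2 c0 78
[2] 0x1b->0x0a len=6 : 48 b4 3b e5 64 1e
[3] 0x0c->0x12 len=2 : 3b e5
[4] 0x01->0x17 len=5 : 96 e5 1a ef 5b
[5] 0x17->0x06 len=2 : 96 e5
query mem[0x15]=0x1b, mem[0x04]=0xef, mem[0x07]=0xe5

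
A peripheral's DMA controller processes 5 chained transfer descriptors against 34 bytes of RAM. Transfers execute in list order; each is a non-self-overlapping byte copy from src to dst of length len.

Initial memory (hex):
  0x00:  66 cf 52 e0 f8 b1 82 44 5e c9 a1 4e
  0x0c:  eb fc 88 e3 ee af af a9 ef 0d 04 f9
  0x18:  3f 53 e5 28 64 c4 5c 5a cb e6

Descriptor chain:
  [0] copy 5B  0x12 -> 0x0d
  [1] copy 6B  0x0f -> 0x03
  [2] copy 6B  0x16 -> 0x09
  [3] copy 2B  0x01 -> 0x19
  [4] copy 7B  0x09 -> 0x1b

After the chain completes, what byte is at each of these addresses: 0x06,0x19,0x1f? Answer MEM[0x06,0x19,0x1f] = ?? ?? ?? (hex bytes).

MEM[0x06,0x19,0x1f] = af cf e5

#0 dst[0x0d+5] := {0xaf,0xa9,0xef,0x0d,0x04}
#1 dst[0x03+6] := {0xef,0x0d,0x04,0xaf,0xa9,0xef}
#2 dst[0x09+6] := {0x04,0xf9,0x3f,0x53,0xe5,0x28}
#3 dst[0x19+2] := {0xcf,0x52}
#4 dst[0x1b+7] := {0x04,0xf9,0x3f,0x53,0xe5,0x28,0xef}
query mem[0x06]=0xaf, mem[0x19]=0xcf, mem[0x1f]=0xe5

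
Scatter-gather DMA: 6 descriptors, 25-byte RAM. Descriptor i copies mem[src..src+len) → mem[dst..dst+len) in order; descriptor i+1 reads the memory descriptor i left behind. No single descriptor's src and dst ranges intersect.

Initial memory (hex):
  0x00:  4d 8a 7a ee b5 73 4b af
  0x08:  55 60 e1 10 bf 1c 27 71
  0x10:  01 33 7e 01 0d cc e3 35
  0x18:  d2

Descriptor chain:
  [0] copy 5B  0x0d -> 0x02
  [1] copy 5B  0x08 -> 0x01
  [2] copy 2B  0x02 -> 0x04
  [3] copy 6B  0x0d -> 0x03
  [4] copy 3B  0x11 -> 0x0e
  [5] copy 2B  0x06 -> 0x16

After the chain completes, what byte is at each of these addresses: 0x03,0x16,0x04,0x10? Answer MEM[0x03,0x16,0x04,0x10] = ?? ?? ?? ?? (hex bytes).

MEM[0x03,0x16,0x04,0x10] = 1c 01 27 01

D0: mem[0x02..0x06] <- [1c 27 71 01 33]
D1: mem[0x01..0x05] <- [55 60 e1 10 bf]
D2: mem[0x04..0x05] <- [60 e1]
D3: mem[0x03..0x08] <- [1c 27 71 01 33 7e]
D4: mem[0x0e..0x10] <- [33 7e 01]
D5: mem[0x16..0x17] <- [01 33]
query mem[0x03]=0x1c, mem[0x16]=0x01, mem[0x04]=0x27, mem[0x10]=0x01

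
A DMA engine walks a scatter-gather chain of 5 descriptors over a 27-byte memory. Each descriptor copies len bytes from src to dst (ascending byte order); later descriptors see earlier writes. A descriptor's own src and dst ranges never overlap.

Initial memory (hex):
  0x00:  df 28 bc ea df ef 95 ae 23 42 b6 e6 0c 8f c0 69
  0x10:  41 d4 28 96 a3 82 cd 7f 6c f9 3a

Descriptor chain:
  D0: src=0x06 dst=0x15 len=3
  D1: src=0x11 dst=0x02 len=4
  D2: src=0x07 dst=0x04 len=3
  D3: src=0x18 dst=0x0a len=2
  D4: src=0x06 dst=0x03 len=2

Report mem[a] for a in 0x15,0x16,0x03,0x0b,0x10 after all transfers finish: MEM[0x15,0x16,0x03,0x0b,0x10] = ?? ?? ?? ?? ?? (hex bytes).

MEM[0x15,0x16,0x03,0x0b,0x10] = 95 ae 42 f9 41

[0] 0x06->0x15 len=3 : 95 ae 23
[1] 0x11->0x02 len=4 : d4 28 96 a3
[2] 0x07->0x04 len=3 : ae 23 42
[3] 0x18->0x0a len=2 : 6c f9
[4] 0x06->0x03 len=2 : 42 ae
query mem[0x15]=0x95, mem[0x16]=0xae, mem[0x03]=0x42, mem[0x0b]=0xf9, mem[0x10]=0x41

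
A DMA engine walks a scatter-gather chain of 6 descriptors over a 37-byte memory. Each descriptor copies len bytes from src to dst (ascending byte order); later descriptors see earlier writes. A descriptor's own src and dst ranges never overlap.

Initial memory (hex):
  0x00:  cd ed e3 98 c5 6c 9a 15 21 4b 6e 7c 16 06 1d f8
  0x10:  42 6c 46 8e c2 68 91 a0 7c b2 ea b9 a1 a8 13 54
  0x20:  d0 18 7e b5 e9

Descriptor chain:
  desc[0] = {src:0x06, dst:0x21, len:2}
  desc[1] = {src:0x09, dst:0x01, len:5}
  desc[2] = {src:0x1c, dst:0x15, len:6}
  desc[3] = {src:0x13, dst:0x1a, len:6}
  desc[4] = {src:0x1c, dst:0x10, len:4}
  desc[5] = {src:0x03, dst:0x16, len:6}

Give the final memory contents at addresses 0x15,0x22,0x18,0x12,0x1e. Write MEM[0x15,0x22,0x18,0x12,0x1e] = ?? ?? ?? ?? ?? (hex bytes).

MEM[0x15,0x22,0x18,0x12,0x1e] = a1 15 06 13 13

  after D0: wrote 2B at 0x21 = 9a15
  after D1: wrote 5B at 0x01 = 4b6e7c1606
  after D2: wrote 6B at 0x15 = a1a81354d09a
  after D3: wrote 6B at 0x1a = 8ec2a1a81354
  after D4: wrote 4B at 0x10 = a1a81354
  after D5: wrote 6B at 0x16 = 7c16069a1521
query mem[0x15]=0xa1, mem[0x22]=0x15, mem[0x18]=0x06, mem[0x12]=0x13, mem[0x1e]=0x13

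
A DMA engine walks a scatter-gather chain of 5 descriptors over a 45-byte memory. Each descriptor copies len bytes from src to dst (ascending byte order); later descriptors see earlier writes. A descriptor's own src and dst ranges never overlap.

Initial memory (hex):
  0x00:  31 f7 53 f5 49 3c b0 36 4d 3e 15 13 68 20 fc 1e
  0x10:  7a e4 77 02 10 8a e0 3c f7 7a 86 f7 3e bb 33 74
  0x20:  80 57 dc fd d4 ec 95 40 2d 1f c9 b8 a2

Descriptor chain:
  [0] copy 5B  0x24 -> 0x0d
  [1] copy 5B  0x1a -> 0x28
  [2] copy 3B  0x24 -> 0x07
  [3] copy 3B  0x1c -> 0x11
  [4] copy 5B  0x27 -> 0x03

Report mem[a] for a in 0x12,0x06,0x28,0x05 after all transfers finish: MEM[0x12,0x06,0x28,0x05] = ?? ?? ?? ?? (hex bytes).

MEM[0x12,0x06,0x28,0x05] = bb 3e 86 f7

  after D0: wrote 5B at 0x0d = d4ec95402d
  after D1: wrote 5B at 0x28 = 86f73ebb33
  after D2: wrote 3B at 0x07 = d4ec95
  after D3: wrote 3B at 0x11 = 3ebb33
  after D4: wrote 5B at 0x03 = 4086f73ebb
query mem[0x12]=0xbb, mem[0x06]=0x3e, mem[0x28]=0x86, mem[0x05]=0xf7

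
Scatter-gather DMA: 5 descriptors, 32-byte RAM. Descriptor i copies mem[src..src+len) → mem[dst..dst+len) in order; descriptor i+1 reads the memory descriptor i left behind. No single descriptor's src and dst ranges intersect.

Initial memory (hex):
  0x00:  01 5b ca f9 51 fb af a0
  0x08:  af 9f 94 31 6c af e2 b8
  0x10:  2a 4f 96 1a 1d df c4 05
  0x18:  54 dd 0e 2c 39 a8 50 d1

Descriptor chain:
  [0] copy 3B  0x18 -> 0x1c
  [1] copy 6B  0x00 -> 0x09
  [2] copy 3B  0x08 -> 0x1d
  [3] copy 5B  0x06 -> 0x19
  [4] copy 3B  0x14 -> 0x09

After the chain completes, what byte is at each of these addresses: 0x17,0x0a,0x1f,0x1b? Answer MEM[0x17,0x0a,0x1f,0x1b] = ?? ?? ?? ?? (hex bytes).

  after D0: wrote 3B at 0x1c = 54dd0e
  after D1: wrote 6B at 0x09 = 015bcaf951fb
  after D2: wrote 3B at 0x1d = af015b
  after D3: wrote 5B at 0x19 = afa0af015b
  after D4: wrote 3B at 0x09 = 1ddfc4
query mem[0x17]=0x05, mem[0x0a]=0xdf, mem[0x1f]=0x5b, mem[0x1b]=0xaf

MEM[0x17,0x0a,0x1f,0x1b] = 05 df 5b af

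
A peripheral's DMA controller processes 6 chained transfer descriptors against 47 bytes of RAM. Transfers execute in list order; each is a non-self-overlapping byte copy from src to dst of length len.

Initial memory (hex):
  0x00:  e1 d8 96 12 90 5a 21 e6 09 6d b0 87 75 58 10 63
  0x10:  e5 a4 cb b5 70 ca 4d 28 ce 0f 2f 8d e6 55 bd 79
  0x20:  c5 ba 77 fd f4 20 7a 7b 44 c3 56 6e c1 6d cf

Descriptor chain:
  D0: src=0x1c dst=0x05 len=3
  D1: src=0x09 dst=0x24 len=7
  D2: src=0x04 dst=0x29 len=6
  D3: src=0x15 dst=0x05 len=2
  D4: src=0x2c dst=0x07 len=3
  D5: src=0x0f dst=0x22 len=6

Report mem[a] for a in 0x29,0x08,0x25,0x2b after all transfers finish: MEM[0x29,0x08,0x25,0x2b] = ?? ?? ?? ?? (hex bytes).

[0] 0x1c->0x05 len=3 : e6 55 bd
[1] 0x09->0x24 len=7 : 6d b0 87 75 58 10 63
[2] 0x04->0x29 len=6 : 90 e6 55 bd 09 6d
[3] 0x15->0x05 len=2 : ca 4d
[4] 0x2c->0x07 len=3 : bd 09 6d
[5] 0x0f->0x22 len=6 : 63 e5 a4 cb b5 70
query mem[0x29]=0x90, mem[0x08]=0x09, mem[0x25]=0xcb, mem[0x2b]=0x55

MEM[0x29,0x08,0x25,0x2b] = 90 09 cb 55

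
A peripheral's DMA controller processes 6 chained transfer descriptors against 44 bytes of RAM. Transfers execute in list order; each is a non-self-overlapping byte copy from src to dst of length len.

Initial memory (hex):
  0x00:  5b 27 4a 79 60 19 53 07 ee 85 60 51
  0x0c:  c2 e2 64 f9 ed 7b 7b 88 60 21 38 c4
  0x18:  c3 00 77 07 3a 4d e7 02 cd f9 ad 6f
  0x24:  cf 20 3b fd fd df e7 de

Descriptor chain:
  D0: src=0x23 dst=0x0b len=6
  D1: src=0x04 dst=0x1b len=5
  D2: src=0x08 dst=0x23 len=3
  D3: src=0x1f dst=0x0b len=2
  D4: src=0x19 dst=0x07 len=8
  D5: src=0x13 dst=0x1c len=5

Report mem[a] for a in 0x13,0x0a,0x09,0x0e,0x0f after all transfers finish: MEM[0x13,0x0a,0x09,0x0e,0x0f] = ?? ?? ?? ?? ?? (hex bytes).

D0: mem[0x0b..0x10] <- [6f cf 20 3b fd fd]
D1: mem[0x1b..0x1f] <- [60 19 53 07 ee]
D2: mem[0x23..0x25] <- [ee 85 60]
D3: mem[0x0b..0x0c] <- [ee cd]
D4: mem[0x07..0x0e] <- [00 77 60 19 53 07 ee cd]
D5: mem[0x1c..0x20] <- [88 60 21 38 c4]
query mem[0x13]=0x88, mem[0x0a]=0x19, mem[0x09]=0x60, mem[0x0e]=0xcd, mem[0x0f]=0xfd

MEM[0x13,0x0a,0x09,0x0e,0x0f] = 88 19 60 cd fd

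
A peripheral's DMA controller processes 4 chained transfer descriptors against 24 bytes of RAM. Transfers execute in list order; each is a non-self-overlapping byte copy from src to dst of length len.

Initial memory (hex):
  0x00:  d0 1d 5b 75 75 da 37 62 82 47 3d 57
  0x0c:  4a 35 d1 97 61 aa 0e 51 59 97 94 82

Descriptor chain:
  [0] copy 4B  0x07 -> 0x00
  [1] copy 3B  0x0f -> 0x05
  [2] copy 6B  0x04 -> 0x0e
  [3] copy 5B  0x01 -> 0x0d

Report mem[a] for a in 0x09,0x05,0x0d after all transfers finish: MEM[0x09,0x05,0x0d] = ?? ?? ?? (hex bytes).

MEM[0x09,0x05,0x0d] = 47 97 82

D0: mem[0x00..0x03] <- [62 82 47 3d]
D1: mem[0x05..0x07] <- [97 61 aa]
D2: mem[0x0e..0x13] <- [75 97 61 aa 82 47]
D3: mem[0x0d..0x11] <- [82 47 3d 75 97]
query mem[0x09]=0x47, mem[0x05]=0x97, mem[0x0d]=0x82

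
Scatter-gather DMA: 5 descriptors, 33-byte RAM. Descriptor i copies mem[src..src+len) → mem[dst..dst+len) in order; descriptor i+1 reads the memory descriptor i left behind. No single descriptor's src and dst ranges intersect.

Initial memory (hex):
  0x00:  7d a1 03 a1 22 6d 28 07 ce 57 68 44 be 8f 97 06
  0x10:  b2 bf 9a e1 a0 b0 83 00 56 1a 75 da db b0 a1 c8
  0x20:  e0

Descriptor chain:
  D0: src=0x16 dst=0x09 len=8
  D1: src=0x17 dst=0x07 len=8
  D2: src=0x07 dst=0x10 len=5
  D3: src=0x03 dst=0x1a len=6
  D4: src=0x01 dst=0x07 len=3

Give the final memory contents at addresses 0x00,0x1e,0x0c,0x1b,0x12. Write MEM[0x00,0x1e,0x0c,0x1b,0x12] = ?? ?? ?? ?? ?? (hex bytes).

MEM[0x00,0x1e,0x0c,0x1b,0x12] = 7d 00 db 22 1a

[0] 0x16->0x09 len=8 : 83 00 56 1a 75 da db b0
[1] 0x17->0x07 len=8 : 00 56 1a 75 da db b0 a1
[2] 0x07->0x10 len=5 : 00 56 1a 75 da
[3] 0x03->0x1a len=6 : a1 22 6d 28 00 56
[4] 0x01->0x07 len=3 : a1 03 a1
query mem[0x00]=0x7d, mem[0x1e]=0x00, mem[0x0c]=0xdb, mem[0x1b]=0x22, mem[0x12]=0x1a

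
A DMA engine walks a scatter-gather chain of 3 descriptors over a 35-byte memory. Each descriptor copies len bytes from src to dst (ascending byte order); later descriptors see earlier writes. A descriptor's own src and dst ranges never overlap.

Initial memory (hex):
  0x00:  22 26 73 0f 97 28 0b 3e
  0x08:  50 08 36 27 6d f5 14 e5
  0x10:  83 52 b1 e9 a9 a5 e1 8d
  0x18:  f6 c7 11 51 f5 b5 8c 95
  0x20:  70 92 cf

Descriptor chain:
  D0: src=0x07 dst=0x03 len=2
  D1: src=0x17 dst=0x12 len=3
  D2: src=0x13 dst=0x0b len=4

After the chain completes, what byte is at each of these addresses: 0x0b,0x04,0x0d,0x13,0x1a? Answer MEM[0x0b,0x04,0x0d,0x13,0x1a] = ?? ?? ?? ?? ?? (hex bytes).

MEM[0x0b,0x04,0x0d,0x13,0x1a] = f6 50 a5 f6 11

[0] 0x07->0x03 len=2 : 3e 50
[1] 0x17->0x12 len=3 : 8d f6 c7
[2] 0x13->0x0b len=4 : f6 c7 a5 e1
query mem[0x0b]=0xf6, mem[0x04]=0x50, mem[0x0d]=0xa5, mem[0x13]=0xf6, mem[0x1a]=0x11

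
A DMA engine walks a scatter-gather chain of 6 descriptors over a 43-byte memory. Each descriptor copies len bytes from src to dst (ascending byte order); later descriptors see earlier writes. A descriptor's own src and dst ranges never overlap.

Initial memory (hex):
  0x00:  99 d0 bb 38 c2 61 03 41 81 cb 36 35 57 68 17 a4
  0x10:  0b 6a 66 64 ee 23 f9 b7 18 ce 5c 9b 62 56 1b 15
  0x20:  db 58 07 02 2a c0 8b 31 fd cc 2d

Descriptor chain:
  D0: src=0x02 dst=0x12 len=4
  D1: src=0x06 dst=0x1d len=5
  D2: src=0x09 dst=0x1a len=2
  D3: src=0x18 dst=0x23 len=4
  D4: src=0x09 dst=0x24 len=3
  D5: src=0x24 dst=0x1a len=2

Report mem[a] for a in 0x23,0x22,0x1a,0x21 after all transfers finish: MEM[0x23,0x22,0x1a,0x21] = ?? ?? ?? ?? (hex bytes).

  after D0: wrote 4B at 0x12 = bb38c261
  after D1: wrote 5B at 0x1d = 034181cb36
  after D2: wrote 2B at 0x1a = cb36
  after D3: wrote 4B at 0x23 = 18cecb36
  after D4: wrote 3B at 0x24 = cb3635
  after D5: wrote 2B at 0x1a = cb36
query mem[0x23]=0x18, mem[0x22]=0x07, mem[0x1a]=0xcb, mem[0x21]=0x36

MEM[0x23,0x22,0x1a,0x21] = 18 07 cb 36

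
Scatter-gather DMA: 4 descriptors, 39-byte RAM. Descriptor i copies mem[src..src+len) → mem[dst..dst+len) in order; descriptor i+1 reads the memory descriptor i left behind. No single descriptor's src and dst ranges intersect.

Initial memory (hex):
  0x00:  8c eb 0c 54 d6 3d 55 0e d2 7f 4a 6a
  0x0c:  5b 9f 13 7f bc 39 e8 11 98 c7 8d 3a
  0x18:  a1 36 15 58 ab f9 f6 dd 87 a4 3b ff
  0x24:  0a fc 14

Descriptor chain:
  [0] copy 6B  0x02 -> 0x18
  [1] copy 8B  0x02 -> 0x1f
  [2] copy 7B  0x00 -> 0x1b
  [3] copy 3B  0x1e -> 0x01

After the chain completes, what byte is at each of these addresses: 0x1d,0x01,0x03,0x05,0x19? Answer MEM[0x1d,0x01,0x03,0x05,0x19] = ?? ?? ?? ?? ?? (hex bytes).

MEM[0x1d,0x01,0x03,0x05,0x19] = 0c 54 3d 3d 54

[0] 0x02->0x18 len=6 : 0c 54 d6 3d 55 0e
[1] 0x02->0x1f len=8 : 0c 54 d6 3d 55 0e d2 7f
[2] 0x00->0x1b len=7 : 8c eb 0c 54 d6 3d 55
[3] 0x1e->0x01 len=3 : 54 d6 3d
query mem[0x1d]=0x0c, mem[0x01]=0x54, mem[0x03]=0x3d, mem[0x05]=0x3d, mem[0x19]=0x54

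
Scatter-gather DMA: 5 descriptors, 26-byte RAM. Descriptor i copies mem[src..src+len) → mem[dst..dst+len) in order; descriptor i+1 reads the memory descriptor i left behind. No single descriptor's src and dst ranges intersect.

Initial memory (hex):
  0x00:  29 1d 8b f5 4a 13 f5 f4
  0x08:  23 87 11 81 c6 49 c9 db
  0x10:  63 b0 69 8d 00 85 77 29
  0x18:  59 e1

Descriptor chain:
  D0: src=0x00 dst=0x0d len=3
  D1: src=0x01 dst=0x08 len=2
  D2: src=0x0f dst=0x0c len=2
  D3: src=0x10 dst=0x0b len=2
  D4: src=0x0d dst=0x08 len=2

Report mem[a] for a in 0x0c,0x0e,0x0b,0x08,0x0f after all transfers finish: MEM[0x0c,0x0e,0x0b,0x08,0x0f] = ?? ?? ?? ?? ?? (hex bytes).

  after D0: wrote 3B at 0x0d = 291d8b
  after D1: wrote 2B at 0x08 = 1d8b
  after D2: wrote 2B at 0x0c = 8b63
  after D3: wrote 2B at 0x0b = 63b0
  after D4: wrote 2B at 0x08 = 631d
query mem[0x0c]=0xb0, mem[0x0e]=0x1d, mem[0x0b]=0x63, mem[0x08]=0x63, mem[0x0f]=0x8b

MEM[0x0c,0x0e,0x0b,0x08,0x0f] = b0 1d 63 63 8b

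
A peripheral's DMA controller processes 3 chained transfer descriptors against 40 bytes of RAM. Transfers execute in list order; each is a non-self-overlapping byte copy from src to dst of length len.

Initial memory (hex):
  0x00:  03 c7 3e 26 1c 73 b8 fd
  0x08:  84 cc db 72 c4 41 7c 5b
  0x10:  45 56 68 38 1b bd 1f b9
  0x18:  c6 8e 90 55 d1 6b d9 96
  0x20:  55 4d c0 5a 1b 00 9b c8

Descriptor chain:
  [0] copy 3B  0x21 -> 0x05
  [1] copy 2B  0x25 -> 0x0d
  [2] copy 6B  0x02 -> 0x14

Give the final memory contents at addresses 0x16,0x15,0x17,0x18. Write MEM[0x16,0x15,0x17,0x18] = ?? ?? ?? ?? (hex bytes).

  after D0: wrote 3B at 0x05 = 4dc05a
  after D1: wrote 2B at 0x0d = 009b
  after D2: wrote 6B at 0x14 = 3e261c4dc05a
query mem[0x16]=0x1c, mem[0x15]=0x26, mem[0x17]=0x4d, mem[0x18]=0xc0

MEM[0x16,0x15,0x17,0x18] = 1c 26 4d c0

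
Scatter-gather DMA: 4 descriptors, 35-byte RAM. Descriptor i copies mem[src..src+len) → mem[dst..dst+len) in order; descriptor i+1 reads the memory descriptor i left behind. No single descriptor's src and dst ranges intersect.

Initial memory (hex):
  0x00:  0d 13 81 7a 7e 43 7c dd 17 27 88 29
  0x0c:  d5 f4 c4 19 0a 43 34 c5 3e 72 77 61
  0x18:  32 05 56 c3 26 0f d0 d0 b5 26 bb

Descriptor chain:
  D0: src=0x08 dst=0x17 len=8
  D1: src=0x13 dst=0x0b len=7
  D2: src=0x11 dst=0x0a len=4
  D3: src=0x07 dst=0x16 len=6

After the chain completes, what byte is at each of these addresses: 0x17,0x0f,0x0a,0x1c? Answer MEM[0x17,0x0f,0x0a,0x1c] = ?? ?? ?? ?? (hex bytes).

  after D0: wrote 8B at 0x17 = 17278829d5f4c419
  after D1: wrote 7B at 0x0b = c53e7277172788
  after D2: wrote 4B at 0x0a = 8834c53e
  after D3: wrote 6B at 0x16 = dd17278834c5
query mem[0x17]=0x17, mem[0x0f]=0x17, mem[0x0a]=0x88, mem[0x1c]=0xf4

MEM[0x17,0x0f,0x0a,0x1c] = 17 17 88 f4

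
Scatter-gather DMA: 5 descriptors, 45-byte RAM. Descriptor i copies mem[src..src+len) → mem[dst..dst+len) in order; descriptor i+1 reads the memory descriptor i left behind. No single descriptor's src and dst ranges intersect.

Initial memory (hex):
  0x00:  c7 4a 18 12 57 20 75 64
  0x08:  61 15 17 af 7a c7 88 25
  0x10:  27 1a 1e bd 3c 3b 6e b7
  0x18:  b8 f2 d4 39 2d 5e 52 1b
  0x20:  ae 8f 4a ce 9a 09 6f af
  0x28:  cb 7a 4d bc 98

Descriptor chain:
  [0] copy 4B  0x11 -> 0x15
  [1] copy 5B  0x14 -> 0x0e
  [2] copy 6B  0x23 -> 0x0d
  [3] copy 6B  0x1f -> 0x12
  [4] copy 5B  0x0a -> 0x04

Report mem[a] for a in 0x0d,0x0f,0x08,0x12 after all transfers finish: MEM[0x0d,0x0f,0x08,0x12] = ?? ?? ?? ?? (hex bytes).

D0: mem[0x15..0x18] <- [1a 1e bd 3c]
D1: mem[0x0e..0x12] <- [3c 1a 1e bd 3c]
D2: mem[0x0d..0x12] <- [ce 9a 09 6f af cb]
D3: mem[0x12..0x17] <- [1b ae 8f 4a ce 9a]
D4: mem[0x04..0x08] <- [17 af 7a ce 9a]
query mem[0x0d]=0xce, mem[0x0f]=0x09, mem[0x08]=0x9a, mem[0x12]=0x1b

MEM[0x0d,0x0f,0x08,0x12] = ce 09 9a 1b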